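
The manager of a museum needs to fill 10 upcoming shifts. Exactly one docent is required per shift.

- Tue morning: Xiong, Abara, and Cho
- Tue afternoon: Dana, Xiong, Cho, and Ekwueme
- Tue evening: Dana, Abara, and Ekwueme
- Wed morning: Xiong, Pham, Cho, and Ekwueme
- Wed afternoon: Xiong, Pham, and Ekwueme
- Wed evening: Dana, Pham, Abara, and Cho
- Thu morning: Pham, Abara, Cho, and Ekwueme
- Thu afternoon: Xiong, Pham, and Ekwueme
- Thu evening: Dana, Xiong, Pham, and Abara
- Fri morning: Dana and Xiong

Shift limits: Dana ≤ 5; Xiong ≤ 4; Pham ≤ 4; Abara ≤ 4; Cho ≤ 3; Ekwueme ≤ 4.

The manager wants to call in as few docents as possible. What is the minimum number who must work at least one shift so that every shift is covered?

3

10 slots to fill and no one can take more than 5, so at least ⌈10/5⌉ = 2 docents are needed.
Any 2 docents together have capacity at most 5+4 = 9 < 10 slots, so 2 can never suffice.
Dana, Xiong, and Pham alone can cover everything: Tue morning→Xiong, Tue afternoon→Dana, Tue evening→Dana, Wed morning→Xiong, Wed afternoon→Xiong, Wed evening→Dana, Thu morning→Pham, Thu afternoon→Xiong, Thu evening→Dana, Fri morning→Dana.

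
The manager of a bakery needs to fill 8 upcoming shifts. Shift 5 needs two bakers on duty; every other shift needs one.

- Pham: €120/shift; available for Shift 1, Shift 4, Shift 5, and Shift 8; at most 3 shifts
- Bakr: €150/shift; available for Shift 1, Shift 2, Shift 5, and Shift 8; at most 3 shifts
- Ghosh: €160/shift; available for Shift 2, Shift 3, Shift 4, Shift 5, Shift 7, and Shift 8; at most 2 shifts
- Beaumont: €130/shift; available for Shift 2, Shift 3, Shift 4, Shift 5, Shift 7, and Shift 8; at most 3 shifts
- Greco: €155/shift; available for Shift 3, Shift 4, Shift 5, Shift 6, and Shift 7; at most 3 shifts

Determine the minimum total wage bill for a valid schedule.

Shift 6 can only be covered by Greco, so that assignment is forced.
Picking the cheapest available baker for each shift independently would cost €1155, but that ignores the shift limits.
An optimal schedule: Shift 1→Pham, Shift 2→Beaumont, Shift 3→Beaumont, Shift 4→Pham, Shift 5→Pham+Bakr, Shift 6→Greco, Shift 7→Beaumont, Shift 8→Bakr.
Total: 120 + 130 + 130 + 120 + 120 + 150 + 155 + 130 + 150 = €1205.

€1205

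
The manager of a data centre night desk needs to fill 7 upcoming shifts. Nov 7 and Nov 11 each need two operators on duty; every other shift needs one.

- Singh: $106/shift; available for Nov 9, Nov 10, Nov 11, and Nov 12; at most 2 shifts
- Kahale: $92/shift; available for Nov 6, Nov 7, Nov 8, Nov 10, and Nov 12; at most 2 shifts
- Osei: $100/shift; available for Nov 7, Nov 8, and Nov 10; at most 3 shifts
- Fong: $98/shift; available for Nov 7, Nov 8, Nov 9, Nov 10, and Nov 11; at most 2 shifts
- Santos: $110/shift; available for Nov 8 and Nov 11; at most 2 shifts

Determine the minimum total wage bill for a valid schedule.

$892

Nov 6 can only be covered by Kahale, so that assignment is forced.
Picking the cheapest available operator for each shift independently would cost $860, but that ignores the shift limits.
An optimal schedule: Nov 6→Kahale, Nov 7→Kahale+Osei, Nov 8→Osei, Nov 9→Fong, Nov 10→Osei, Nov 11→Fong+Singh, Nov 12→Singh.
Total: 92 + 92 + 100 + 100 + 98 + 100 + 98 + 106 + 106 = $892.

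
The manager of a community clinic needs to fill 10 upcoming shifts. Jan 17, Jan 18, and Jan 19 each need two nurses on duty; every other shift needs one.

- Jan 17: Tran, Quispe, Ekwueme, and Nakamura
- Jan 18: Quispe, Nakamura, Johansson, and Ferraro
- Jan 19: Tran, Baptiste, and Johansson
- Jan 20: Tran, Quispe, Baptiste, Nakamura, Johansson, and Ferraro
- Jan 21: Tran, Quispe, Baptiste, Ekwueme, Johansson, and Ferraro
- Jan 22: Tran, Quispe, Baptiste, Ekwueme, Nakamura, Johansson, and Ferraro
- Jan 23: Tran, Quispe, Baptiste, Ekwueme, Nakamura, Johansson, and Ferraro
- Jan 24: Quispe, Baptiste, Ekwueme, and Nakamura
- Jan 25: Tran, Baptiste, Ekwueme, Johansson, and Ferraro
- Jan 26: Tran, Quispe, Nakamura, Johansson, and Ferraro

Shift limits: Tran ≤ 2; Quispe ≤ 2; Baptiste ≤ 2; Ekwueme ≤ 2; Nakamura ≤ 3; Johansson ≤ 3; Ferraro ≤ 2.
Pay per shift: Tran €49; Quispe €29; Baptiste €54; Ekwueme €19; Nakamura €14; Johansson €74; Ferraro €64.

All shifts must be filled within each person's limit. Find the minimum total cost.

Picking the cheapest available nurse for each shift independently would cost €287, but that ignores the shift limits.
An optimal schedule: Jan 17→Nakamura+Ekwueme, Jan 18→Quispe+Ferraro, Jan 19→Tran+Baptiste, Jan 20→Quispe, Jan 21→Tran, Jan 22→Baptiste, Jan 23→Ferraro, Jan 24→Nakamura, Jan 25→Ekwueme, Jan 26→Nakamura.
Total: 14 + 19 + 29 + 64 + 49 + 54 + 29 + 49 + 54 + 64 + 14 + 19 + 14 = €472.

€472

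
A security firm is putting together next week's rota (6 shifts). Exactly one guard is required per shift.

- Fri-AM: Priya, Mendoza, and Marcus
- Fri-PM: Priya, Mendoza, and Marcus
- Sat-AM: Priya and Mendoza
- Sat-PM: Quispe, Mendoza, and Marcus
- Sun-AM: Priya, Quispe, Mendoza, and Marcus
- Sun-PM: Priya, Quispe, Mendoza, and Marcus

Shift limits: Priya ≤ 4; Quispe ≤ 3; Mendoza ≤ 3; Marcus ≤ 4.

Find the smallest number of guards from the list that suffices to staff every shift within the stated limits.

6 slots to fill and no one can take more than 4, so at least ⌈6/4⌉ = 2 guards are needed.
Priya and Quispe alone can cover everything: Fri-AM→Priya, Fri-PM→Priya, Sat-AM→Priya, Sat-PM→Quispe, Sun-AM→Priya, Sun-PM→Quispe.

2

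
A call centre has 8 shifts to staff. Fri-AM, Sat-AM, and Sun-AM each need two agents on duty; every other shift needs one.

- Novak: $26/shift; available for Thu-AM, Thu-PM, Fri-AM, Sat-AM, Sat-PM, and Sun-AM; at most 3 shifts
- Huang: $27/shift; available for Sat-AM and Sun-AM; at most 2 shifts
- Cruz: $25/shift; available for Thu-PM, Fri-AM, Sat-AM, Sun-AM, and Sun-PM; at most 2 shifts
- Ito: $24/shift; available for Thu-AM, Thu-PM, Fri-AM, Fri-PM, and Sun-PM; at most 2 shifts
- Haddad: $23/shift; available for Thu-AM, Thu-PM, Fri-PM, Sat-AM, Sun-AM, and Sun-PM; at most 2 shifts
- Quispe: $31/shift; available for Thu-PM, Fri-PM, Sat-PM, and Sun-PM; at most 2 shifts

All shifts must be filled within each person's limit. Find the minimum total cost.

Picking the cheapest available agent for each shift independently would cost $263, but that ignores the shift limits.
An optimal schedule: Thu-AM→Novak, Thu-PM→Ito, Fri-AM→Novak+Cruz, Fri-PM→Ito, Sat-AM→Huang+Haddad, Sat-PM→Novak, Sun-AM→Huang+Haddad, Sun-PM→Cruz.
Total: 26 + 24 + 26 + 25 + 24 + 27 + 23 + 26 + 27 + 23 + 25 = $276.

$276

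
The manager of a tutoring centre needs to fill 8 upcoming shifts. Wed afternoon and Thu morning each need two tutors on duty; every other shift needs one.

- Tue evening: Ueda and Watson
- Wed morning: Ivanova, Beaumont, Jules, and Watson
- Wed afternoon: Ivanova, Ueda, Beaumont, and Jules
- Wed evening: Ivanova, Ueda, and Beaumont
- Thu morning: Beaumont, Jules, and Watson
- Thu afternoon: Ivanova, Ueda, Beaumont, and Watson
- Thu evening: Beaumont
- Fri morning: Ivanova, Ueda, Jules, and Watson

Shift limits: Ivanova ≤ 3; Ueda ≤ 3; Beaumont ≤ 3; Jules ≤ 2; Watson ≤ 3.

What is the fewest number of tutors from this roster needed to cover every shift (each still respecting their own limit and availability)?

10 slots to fill and no one can take more than 3, so at least ⌈10/3⌉ = 4 tutors are needed.
Ivanova, Ueda, Beaumont, and Jules alone can cover everything: Tue evening→Ueda, Wed morning→Ivanova, Wed afternoon→Ueda+Beaumont, Wed evening→Ivanova, Thu morning→Beaumont+Jules, Thu afternoon→Ivanova, Thu evening→Beaumont, Fri morning→Ueda.

4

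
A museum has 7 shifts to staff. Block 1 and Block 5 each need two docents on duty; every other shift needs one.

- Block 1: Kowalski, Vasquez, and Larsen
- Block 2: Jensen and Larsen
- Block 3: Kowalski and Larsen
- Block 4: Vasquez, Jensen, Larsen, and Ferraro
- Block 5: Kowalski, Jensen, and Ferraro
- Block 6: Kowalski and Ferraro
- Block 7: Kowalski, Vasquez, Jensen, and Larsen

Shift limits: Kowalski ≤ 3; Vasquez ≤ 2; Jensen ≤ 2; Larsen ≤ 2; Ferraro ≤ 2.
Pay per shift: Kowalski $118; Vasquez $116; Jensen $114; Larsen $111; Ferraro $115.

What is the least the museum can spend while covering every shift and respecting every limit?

$1030

Picking the cheapest available docent for each shift independently would cost $1015, but that ignores the shift limits.
An optimal schedule: Block 1→Vasquez+Kowalski, Block 2→Larsen, Block 3→Larsen, Block 4→Jensen, Block 5→Jensen+Ferraro, Block 6→Ferraro, Block 7→Vasquez.
Total: 116 + 118 + 111 + 111 + 114 + 114 + 115 + 115 + 116 = $1030.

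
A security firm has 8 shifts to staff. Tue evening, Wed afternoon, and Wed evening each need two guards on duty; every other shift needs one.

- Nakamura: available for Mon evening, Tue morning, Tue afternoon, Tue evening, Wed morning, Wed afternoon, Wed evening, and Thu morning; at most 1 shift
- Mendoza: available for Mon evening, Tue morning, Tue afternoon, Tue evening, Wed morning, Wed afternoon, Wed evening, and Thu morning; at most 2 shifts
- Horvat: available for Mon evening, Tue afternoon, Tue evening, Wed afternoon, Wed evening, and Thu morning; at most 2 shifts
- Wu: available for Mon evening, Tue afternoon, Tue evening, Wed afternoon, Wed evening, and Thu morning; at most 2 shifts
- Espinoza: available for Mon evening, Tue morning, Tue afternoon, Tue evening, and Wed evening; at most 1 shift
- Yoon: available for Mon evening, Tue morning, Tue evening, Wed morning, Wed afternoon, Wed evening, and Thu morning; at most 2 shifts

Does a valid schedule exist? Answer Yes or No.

Total capacity is 1+2+2+2+1+2 = 10 but 11 worker-slots are needed — infeasible.

No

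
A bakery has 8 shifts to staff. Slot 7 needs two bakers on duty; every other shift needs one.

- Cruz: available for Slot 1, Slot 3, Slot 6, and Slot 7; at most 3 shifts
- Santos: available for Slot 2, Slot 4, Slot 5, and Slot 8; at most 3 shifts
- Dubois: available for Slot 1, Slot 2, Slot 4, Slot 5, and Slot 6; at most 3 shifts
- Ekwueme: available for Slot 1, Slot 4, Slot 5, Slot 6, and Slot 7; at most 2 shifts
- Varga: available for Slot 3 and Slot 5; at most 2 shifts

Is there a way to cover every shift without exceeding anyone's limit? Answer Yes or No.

Slot 7 can only be covered by Cruz and Ekwueme, so that assignment is forced.
Slot 8 can only be covered by Santos, so that assignment is forced.
One valid schedule: Slot 1→Cruz, Slot 2→Santos, Slot 3→Cruz, Slot 4→Santos, Slot 5→Dubois, Slot 6→Dubois, Slot 7→Cruz+Ekwueme, Slot 8→Santos.
Loads: Cruz 3/3, Santos 3/3, Dubois 2/3, Ekwueme 1/2, Varga 0/2 — all within limits.

Yes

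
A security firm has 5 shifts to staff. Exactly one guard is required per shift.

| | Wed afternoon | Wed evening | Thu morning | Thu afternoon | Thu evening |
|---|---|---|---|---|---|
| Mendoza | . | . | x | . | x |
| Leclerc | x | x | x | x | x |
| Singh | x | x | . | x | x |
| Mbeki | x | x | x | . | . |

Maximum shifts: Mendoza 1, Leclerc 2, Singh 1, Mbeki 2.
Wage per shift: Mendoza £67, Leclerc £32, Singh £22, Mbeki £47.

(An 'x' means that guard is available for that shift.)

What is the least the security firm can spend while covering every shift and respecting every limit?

£180

Picking the cheapest available guard for each shift independently would cost £120, but that ignores the shift limits.
An optimal schedule: Wed afternoon→Leclerc, Wed evening→Mbeki, Thu morning→Mbeki, Thu afternoon→Singh, Thu evening→Leclerc.
Total: 32 + 47 + 47 + 22 + 32 = £180.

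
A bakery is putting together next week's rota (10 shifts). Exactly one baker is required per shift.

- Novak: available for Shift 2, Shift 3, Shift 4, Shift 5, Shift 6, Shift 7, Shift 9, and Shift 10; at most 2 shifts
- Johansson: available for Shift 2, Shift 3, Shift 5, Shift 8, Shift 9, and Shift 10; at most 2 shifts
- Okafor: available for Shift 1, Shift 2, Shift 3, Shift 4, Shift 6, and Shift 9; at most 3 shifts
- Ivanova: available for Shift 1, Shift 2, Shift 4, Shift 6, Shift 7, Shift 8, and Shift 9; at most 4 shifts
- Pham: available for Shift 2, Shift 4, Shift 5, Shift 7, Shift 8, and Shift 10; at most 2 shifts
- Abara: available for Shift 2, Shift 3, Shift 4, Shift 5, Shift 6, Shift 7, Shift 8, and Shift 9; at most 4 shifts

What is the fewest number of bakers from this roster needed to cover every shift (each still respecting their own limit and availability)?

10 slots to fill and no one can take more than 4, so at least ⌈10/4⌉ = 3 bakers are needed.
Novak, Ivanova, and Abara alone can cover everything: Shift 1→Ivanova, Shift 2→Ivanova, Shift 3→Novak, Shift 4→Ivanova, Shift 5→Abara, Shift 6→Abara, Shift 7→Abara, Shift 8→Ivanova, Shift 9→Abara, Shift 10→Novak.

3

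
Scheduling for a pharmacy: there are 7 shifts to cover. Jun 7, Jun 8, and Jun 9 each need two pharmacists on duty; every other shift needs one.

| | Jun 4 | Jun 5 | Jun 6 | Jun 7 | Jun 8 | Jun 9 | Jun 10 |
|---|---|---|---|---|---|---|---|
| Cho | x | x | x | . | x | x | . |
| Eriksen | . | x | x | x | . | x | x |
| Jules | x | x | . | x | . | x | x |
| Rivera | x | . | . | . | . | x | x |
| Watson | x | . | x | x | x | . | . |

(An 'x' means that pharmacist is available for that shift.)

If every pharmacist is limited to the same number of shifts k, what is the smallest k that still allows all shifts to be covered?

2

With 5 pharmacists and 10 worker-slots to fill, someone must work at least ⌈10/5⌉ = 2 shifts, so k ≥ 2.
k = 2 works: Jun 4→Watson, Jun 5→Cho, Jun 6→Eriksen, Jun 7→Eriksen+Jules, Jun 8→Cho+Watson, Jun 9→Jules+Rivera, Jun 10→Rivera.
Loads: Cho 2, Eriksen 2, Jules 2, Rivera 2, Watson 2 — all ≤ 2.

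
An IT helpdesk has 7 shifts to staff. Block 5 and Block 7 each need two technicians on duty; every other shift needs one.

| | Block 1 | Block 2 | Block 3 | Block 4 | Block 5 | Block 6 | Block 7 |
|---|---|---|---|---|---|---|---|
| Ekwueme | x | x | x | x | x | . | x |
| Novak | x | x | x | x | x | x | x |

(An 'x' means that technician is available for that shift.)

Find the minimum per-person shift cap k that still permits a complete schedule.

5

With 2 technicians and 9 worker-slots to fill, someone must work at least ⌈9/2⌉ = 5 shifts, so k ≥ 5.
k = 5 works: Block 1→Ekwueme, Block 2→Ekwueme, Block 3→Ekwueme, Block 4→Novak, Block 5→Ekwueme+Novak, Block 6→Novak, Block 7→Ekwueme+Novak.
Loads: Ekwueme 5, Novak 4 — all ≤ 5.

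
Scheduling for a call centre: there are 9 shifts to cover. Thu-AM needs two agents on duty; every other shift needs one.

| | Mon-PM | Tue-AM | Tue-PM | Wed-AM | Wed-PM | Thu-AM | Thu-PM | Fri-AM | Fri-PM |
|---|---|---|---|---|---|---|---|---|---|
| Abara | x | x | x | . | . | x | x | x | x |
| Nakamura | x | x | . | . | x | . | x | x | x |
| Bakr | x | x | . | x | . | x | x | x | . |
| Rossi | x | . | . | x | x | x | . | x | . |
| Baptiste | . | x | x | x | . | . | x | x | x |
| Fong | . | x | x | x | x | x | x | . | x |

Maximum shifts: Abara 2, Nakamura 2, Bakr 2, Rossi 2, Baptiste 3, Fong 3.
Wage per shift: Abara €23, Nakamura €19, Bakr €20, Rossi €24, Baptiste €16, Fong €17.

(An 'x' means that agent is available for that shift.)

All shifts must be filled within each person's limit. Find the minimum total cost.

Picking the cheapest available agent for each shift independently would cost €169, but that ignores the shift limits.
An optimal schedule: Mon-PM→Nakamura, Tue-AM→Fong, Tue-PM→Baptiste, Wed-AM→Baptiste, Wed-PM→Fong, Thu-AM→Fong+Bakr, Thu-PM→Nakamura, Fri-AM→Bakr, Fri-PM→Baptiste.
Total: 19 + 17 + 16 + 16 + 17 + 17 + 20 + 19 + 20 + 16 = €177.

€177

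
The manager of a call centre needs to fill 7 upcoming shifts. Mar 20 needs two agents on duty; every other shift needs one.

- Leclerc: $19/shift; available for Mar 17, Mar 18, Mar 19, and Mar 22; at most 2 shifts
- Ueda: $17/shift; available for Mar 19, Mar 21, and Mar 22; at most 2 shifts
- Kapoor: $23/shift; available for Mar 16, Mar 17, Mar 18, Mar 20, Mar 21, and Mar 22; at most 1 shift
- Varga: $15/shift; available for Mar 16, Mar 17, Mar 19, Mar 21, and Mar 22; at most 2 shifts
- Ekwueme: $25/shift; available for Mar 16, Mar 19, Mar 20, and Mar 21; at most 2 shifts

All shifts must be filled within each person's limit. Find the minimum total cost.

Mar 20 can only be covered by Kapoor and Ekwueme, so that assignment is forced.
Picking the cheapest available agent for each shift independently would cost $142, but that ignores the shift limits.
An optimal schedule: Mar 16→Varga, Mar 17→Leclerc, Mar 18→Leclerc, Mar 19→Ueda, Mar 20→Kapoor+Ekwueme, Mar 21→Ueda, Mar 22→Varga.
Total: 15 + 19 + 19 + 17 + 23 + 25 + 17 + 15 = $150.

$150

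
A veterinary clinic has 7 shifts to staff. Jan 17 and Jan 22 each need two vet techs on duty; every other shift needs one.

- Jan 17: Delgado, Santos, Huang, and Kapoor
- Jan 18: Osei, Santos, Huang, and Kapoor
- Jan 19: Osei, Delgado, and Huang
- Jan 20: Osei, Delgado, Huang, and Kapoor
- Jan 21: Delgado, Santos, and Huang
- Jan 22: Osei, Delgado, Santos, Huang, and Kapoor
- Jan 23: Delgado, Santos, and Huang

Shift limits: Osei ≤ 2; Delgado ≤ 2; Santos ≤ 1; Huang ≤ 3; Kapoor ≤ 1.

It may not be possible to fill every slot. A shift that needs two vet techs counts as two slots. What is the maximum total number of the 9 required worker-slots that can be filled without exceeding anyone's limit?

Total capacity across all vet techs is 2+2+1+3+1 = 9, and 9 slots are needed, so at most 9 can be filled.
An assignment achieving 9: Jan 17→Santos+Huang, Jan 18→Osei, Jan 19→Osei, Jan 20→Huang, Jan 21→Delgado, Jan 22→Huang+Kapoor, Jan 23→Delgado.
Loads: Osei 2/2, Delgado 2/2, Santos 1/1, Huang 3/3, Kapoor 1/1.

9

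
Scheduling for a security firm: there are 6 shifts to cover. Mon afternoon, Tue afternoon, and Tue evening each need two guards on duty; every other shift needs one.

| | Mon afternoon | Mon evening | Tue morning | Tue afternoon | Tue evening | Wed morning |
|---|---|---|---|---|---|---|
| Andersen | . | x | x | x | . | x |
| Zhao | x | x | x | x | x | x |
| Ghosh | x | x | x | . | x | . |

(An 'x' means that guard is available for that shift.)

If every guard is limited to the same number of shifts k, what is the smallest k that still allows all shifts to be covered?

3

With 3 guards and 9 worker-slots to fill, someone must work at least ⌈9/3⌉ = 3 shifts, so k ≥ 3.
k = 3 works: Mon afternoon→Zhao+Ghosh, Mon evening→Andersen, Tue morning→Ghosh, Tue afternoon→Andersen+Zhao, Tue evening→Zhao+Ghosh, Wed morning→Andersen.
Loads: Andersen 3, Zhao 3, Ghosh 3 — all ≤ 3.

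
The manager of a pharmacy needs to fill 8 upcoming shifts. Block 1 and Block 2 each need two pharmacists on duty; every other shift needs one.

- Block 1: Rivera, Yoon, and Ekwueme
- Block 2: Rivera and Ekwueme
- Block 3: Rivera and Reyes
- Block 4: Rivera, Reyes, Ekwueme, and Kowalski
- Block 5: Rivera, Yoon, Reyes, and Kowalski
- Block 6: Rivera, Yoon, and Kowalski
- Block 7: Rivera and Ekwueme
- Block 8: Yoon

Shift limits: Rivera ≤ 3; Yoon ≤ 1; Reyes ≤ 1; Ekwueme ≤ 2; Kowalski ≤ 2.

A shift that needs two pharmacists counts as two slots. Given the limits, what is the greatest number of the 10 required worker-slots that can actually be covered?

Total capacity across all pharmacists is 3+1+1+2+2 = 9, and 10 slots are needed, so at most 9 can be filled.
An assignment achieving 9: Block 1→Ekwueme, Block 2→Rivera+Ekwueme, Block 3→Rivera, Block 4→Reyes, Block 5→Kowalski, Block 6→Kowalski, Block 7→Rivera, Block 8→Yoon.
Loads: Rivera 3/3, Yoon 1/1, Reyes 1/1, Ekwueme 2/2, Kowalski 2/2.

9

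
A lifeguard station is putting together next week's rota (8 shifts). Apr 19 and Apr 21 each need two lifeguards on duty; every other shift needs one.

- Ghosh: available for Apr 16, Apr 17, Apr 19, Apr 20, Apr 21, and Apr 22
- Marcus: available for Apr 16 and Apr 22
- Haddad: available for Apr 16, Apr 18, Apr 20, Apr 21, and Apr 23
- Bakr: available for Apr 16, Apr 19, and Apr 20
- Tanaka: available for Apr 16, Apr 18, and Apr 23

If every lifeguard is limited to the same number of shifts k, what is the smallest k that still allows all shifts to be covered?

With 5 lifeguards and 10 worker-slots to fill, someone must work at least ⌈10/5⌉ = 2 shifts, so k ≥ 2.
k = 2 fails: Shifts {Apr 17, Apr 19, Apr 21} need 5 worker-slots in total, but the lifeguards available for any of those shifts (Ghosh, Haddad, and Bakr) can supply at most 4 among them. So no valid schedule exists.
k = 3 works: Apr 16→Marcus, Apr 17→Ghosh, Apr 18→Haddad, Apr 19→Ghosh+Bakr, Apr 20→Bakr, Apr 21→Ghosh+Haddad, Apr 22→Marcus, Apr 23→Haddad.
Loads: Ghosh 3, Marcus 2, Haddad 3, Bakr 2, Tanaka 0 — all ≤ 3.

3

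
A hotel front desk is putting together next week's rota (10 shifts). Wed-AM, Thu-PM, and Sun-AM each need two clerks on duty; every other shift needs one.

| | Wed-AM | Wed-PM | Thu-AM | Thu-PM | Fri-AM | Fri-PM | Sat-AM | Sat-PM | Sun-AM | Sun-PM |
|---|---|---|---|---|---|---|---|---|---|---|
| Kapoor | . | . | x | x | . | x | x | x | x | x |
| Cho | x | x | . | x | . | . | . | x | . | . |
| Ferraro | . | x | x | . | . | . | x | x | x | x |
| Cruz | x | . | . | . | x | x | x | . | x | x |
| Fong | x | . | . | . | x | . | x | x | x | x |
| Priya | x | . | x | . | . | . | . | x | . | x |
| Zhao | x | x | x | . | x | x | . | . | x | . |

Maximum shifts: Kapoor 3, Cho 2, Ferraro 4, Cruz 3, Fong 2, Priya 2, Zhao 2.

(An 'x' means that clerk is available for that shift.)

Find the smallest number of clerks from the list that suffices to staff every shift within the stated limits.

5

13 slots to fill and no one can take more than 4, so at least ⌈13/4⌉ = 4 clerks are needed.
Any 4 clerks together have capacity at most 4+3+3+2 = 12 < 13 slots, so 4 can never suffice.
Kapoor, Cho, Ferraro, Cruz, and Fong alone can cover everything: Wed-AM→Cruz+Fong, Wed-PM→Cho, Thu-AM→Kapoor, Thu-PM→Kapoor+Cho, Fri-AM→Cruz, Fri-PM→Kapoor, Sat-AM→Ferraro, Sat-PM→Ferraro, Sun-AM→Ferraro+Cruz, Sun-PM→Ferraro.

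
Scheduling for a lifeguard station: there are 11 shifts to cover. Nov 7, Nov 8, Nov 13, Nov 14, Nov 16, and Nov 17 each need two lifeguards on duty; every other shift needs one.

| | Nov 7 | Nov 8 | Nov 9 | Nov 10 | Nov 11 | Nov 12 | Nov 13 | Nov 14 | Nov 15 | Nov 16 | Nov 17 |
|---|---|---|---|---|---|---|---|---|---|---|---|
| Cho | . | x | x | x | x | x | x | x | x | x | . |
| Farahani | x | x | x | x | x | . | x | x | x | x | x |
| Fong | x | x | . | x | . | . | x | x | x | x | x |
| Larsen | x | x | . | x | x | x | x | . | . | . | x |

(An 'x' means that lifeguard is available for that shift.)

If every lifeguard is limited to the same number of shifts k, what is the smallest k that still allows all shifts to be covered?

With 4 lifeguards and 17 worker-slots to fill, someone must work at least ⌈17/4⌉ = 5 shifts, so k ≥ 5.
k = 5 works: Nov 7→Farahani+Fong, Nov 8→Fong+Larsen, Nov 9→Cho, Nov 10→Farahani, Nov 11→Cho, Nov 12→Cho, Nov 13→Fong+Larsen, Nov 14→Cho+Farahani, Nov 15→Cho, Nov 16→Farahani+Fong, Nov 17→Farahani+Fong.
Loads: Cho 5, Farahani 5, Fong 5, Larsen 2 — all ≤ 5.

5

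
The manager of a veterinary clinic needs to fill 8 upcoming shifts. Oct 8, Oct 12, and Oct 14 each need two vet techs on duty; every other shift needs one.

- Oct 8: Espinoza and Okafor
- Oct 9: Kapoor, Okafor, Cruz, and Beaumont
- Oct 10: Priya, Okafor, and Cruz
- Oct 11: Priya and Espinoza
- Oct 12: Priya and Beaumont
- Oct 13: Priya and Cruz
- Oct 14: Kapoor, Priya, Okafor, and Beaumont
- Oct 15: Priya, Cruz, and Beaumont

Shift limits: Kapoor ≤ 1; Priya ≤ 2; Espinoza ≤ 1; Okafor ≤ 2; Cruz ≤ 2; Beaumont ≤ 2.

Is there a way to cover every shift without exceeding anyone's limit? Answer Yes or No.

No

Total capacity is 1+2+1+2+2+2 = 10 but 11 worker-slots are needed — infeasible.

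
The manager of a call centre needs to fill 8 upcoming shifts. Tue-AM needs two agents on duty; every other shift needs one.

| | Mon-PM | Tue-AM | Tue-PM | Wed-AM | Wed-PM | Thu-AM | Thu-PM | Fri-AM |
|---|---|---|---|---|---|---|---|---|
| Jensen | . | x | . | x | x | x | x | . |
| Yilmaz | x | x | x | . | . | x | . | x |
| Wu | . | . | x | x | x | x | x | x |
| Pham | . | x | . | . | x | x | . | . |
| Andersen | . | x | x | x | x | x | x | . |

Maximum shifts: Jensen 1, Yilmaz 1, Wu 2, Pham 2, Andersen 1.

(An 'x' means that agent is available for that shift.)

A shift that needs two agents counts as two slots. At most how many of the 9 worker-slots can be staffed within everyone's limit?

Total capacity across all agents is 1+1+2+2+1 = 7, and 9 slots are needed, so at most 7 can be filled.
An assignment achieving 7: Mon-PM→Yilmaz, Tue-AM→Pham, Tue-PM→Wu, Wed-AM→Jensen, Wed-PM→Pham, Thu-PM→Andersen, Fri-AM→Wu.
Loads: Jensen 1/1, Yilmaz 1/1, Wu 2/2, Pham 2/2, Andersen 1/1.

7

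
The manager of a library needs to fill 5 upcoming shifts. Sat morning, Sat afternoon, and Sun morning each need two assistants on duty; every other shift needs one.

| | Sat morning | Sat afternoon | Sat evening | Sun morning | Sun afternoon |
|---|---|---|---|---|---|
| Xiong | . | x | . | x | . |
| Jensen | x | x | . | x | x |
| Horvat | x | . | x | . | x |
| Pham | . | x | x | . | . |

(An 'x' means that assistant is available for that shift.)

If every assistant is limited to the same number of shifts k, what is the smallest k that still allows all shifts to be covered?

2

With 4 assistants and 8 worker-slots to fill, someone must work at least ⌈8/4⌉ = 2 shifts, so k ≥ 2.
k = 2 works: Sat morning→Jensen+Horvat, Sat afternoon→Xiong+Pham, Sat evening→Pham, Sun morning→Xiong+Jensen, Sun afternoon→Horvat.
Loads: Xiong 2, Jensen 2, Horvat 2, Pham 2 — all ≤ 2.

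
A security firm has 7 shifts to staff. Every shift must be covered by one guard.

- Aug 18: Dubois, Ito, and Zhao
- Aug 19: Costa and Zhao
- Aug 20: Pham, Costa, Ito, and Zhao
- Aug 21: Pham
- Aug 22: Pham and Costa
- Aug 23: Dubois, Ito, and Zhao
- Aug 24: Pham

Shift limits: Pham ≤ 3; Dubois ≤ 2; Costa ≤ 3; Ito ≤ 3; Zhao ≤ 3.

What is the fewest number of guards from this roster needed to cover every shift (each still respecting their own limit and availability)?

7 slots to fill and no one can take more than 3, so at least ⌈7/3⌉ = 3 guards are needed.
Pham, Dubois, and Costa alone can cover everything: Aug 18→Dubois, Aug 19→Costa, Aug 20→Pham, Aug 21→Pham, Aug 22→Costa, Aug 23→Dubois, Aug 24→Pham.

3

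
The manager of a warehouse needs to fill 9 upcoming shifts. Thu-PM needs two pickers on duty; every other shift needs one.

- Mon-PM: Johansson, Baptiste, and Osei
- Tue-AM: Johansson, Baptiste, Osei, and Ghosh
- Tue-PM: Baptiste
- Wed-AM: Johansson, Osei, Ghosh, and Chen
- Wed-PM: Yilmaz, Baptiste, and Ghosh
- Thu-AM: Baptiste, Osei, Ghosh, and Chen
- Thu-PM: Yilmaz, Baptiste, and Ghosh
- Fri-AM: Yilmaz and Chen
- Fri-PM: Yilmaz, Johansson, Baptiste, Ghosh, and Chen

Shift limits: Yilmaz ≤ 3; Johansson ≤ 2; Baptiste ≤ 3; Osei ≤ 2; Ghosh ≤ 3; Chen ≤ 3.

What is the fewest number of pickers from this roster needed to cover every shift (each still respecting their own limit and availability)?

4

10 slots to fill and no one can take more than 3, so at least ⌈10/3⌉ = 4 pickers are needed.
Yilmaz, Johansson, Baptiste, and Osei alone can cover everything: Mon-PM→Osei, Tue-AM→Osei, Tue-PM→Baptiste, Wed-AM→Johansson, Wed-PM→Yilmaz, Thu-AM→Baptiste, Thu-PM→Yilmaz+Baptiste, Fri-AM→Yilmaz, Fri-PM→Johansson.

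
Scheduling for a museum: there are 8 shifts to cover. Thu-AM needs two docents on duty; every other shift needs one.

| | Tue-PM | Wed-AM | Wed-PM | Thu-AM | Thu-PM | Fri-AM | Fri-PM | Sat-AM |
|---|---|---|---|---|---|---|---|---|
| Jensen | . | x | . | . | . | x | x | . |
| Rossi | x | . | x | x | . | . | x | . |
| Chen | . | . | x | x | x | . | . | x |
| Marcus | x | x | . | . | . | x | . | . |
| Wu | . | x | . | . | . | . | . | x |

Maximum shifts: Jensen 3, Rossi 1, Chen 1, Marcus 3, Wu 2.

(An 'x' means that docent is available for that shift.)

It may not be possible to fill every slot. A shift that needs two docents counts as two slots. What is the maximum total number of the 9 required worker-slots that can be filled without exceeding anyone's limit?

7

Total capacity across all docents is 3+1+1+3+2 = 10, and 9 slots are needed, so at most 9 can be filled.
Shifts {Wed-PM, Thu-AM} need 3 slots but only Rossi and Chen are available for them, supplying at most 2 — so at least 1 slot must go unfilled.
An assignment achieving 7: Tue-PM→Marcus, Wed-AM→Jensen, Wed-PM→Rossi, Thu-PM→Chen, Fri-AM→Jensen, Fri-PM→Jensen, Sat-AM→Wu.
Loads: Jensen 3/3, Rossi 1/1, Chen 1/1, Marcus 1/3, Wu 1/2.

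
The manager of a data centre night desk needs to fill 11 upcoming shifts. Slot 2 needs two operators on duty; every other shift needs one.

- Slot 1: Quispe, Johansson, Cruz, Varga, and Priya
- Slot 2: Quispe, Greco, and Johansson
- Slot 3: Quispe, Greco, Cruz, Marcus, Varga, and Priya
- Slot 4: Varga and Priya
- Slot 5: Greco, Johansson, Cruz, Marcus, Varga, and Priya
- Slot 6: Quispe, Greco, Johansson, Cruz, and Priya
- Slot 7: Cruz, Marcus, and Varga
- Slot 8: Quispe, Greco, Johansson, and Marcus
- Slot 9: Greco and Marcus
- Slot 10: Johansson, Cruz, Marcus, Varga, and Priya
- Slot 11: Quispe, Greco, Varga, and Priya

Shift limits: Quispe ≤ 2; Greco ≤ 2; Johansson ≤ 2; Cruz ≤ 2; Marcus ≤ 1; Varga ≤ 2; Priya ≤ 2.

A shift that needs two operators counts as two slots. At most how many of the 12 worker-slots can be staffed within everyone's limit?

Total capacity across all operators is 2+2+2+2+1+2+2 = 13, and 12 slots are needed, so at most 12 can be filled.
An assignment achieving 12: Slot 1→Johansson, Slot 2→Quispe+Greco, Slot 3→Marcus, Slot 4→Varga, Slot 5→Priya, Slot 6→Johansson, Slot 7→Cruz, Slot 8→Quispe, Slot 9→Greco, Slot 10→Cruz, Slot 11→Varga.
Loads: Quispe 2/2, Greco 2/2, Johansson 2/2, Cruz 2/2, Marcus 1/1, Varga 2/2, Priya 1/2.

12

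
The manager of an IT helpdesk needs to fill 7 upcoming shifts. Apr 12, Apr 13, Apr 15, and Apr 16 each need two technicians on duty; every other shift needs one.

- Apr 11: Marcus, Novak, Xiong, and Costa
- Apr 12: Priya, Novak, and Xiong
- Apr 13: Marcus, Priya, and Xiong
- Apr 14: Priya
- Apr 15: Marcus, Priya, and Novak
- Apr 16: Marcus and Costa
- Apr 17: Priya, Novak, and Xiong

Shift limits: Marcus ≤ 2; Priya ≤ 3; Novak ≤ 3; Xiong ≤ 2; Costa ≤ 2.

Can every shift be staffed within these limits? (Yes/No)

Apr 14 can only be covered by Priya, so that assignment is forced.
Apr 16 can only be covered by Marcus and Costa, so that assignment is forced.
One valid schedule: Apr 11→Xiong, Apr 12→Priya+Novak, Apr 13→Marcus+Xiong, Apr 14→Priya, Apr 15→Priya+Novak, Apr 16→Marcus+Costa, Apr 17→Novak.
Loads: Marcus 2/2, Priya 3/3, Novak 3/3, Xiong 2/2, Costa 1/2 — all within limits.

Yes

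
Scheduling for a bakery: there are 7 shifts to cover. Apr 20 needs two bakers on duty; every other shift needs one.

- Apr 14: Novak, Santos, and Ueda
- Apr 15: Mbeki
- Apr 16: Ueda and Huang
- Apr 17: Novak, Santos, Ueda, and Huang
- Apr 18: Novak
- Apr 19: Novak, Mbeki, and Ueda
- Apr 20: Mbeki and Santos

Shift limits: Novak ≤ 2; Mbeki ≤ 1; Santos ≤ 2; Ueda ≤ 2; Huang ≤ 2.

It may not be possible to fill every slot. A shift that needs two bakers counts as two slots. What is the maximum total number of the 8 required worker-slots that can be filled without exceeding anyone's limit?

Total capacity across all bakers is 2+1+2+2+2 = 9, and 8 slots are needed, so at most 8 can be filled.
Shifts {Apr 15, Apr 20} need 3 slots but only Mbeki and Santos are available for them, supplying at most 2 — so at least 1 slot must go unfilled.
An assignment achieving 7: Apr 14→Novak, Apr 15→Mbeki, Apr 16→Ueda, Apr 17→Santos, Apr 18→Novak, Apr 19→Ueda, Apr 20→Santos.
Loads: Novak 2/2, Mbeki 1/1, Santos 2/2, Ueda 2/2, Huang 0/2.

7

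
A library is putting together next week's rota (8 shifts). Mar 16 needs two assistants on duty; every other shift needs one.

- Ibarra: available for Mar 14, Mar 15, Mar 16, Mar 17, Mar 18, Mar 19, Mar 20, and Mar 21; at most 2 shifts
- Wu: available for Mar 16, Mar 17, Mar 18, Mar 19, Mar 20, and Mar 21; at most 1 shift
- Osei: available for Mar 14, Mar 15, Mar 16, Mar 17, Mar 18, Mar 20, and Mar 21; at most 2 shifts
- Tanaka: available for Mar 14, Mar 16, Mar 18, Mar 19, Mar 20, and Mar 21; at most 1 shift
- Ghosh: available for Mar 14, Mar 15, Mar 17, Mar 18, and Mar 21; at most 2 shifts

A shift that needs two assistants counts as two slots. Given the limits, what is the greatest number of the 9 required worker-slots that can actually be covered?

Total capacity across all assistants is 2+1+2+1+2 = 8, and 9 slots are needed, so at most 8 can be filled.
An assignment achieving 8: Mar 14→Osei, Mar 15→Ibarra, Mar 16→Wu+Osei, Mar 17→Ghosh, Mar 18→Ghosh, Mar 19→Ibarra, Mar 20→Tanaka.
Loads: Ibarra 2/2, Wu 1/1, Osei 2/2, Tanaka 1/1, Ghosh 2/2.

8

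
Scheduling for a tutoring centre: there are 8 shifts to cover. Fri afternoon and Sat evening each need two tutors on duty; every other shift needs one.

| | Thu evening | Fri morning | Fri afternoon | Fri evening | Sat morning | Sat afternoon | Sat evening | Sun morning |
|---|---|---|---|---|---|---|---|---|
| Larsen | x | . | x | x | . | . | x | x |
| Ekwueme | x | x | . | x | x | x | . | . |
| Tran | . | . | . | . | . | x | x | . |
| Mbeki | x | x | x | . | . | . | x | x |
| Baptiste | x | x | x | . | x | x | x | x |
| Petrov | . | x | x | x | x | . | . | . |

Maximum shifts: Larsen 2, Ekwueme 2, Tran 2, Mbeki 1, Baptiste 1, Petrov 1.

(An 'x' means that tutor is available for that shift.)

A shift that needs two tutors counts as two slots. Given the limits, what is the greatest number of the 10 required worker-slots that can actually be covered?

Total capacity across all tutors is 2+2+2+1+1+1 = 9, and 10 slots are needed, so at most 9 can be filled.
An assignment achieving 9: Thu evening→Ekwueme, Fri morning→Mbeki, Fri afternoon→Baptiste+Petrov, Fri evening→Larsen, Sat morning→Ekwueme, Sat afternoon→Tran, Sat evening→Tran, Sun morning→Larsen.
Loads: Larsen 2/2, Ekwueme 2/2, Tran 2/2, Mbeki 1/1, Baptiste 1/1, Petrov 1/1.

9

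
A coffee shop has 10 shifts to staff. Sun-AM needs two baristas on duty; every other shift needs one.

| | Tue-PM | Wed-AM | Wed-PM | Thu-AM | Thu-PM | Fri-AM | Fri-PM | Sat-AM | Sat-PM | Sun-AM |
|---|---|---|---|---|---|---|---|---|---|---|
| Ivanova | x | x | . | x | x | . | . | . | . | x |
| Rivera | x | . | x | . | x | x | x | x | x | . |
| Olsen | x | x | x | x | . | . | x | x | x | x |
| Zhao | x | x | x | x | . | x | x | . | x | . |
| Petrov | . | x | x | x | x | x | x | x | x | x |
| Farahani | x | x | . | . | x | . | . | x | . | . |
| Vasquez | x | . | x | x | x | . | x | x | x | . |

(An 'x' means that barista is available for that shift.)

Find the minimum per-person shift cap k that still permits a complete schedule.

2

With 7 baristas and 11 worker-slots to fill, someone must work at least ⌈11/7⌉ = 2 shifts, so k ≥ 2.
k = 2 works: Tue-PM→Farahani, Wed-AM→Ivanova, Wed-PM→Rivera, Thu-AM→Olsen, Thu-PM→Petrov, Fri-AM→Rivera, Fri-PM→Zhao, Sat-AM→Petrov, Sat-PM→Zhao, Sun-AM→Ivanova+Olsen.
Loads: Ivanova 2, Rivera 2, Olsen 2, Zhao 2, Petrov 2, Farahani 1, Vasquez 0 — all ≤ 2.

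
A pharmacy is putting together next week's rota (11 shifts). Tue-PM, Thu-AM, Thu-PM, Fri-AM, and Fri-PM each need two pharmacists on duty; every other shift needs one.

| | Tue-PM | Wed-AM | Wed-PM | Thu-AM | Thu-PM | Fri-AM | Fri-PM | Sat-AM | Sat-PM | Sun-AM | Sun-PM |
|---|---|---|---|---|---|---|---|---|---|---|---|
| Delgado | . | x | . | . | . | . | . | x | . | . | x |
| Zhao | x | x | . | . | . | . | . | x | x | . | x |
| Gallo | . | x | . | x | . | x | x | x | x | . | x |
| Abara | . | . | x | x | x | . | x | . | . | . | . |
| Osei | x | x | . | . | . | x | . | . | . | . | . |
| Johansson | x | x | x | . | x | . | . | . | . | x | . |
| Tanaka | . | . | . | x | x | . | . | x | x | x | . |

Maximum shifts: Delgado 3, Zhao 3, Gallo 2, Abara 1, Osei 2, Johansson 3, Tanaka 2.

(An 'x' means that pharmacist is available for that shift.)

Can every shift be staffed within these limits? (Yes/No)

Total capacity is 16 and 16 slots are needed, so capacity alone doesn't rule it out.
Shifts {Thu-AM, Fri-AM, Fri-PM} need 6 worker-slots in total, but the pharmacists available for any of those shifts (Gallo, Abara, Osei, and Tanaka) can supply at most 5 among them. So no valid schedule exists.

No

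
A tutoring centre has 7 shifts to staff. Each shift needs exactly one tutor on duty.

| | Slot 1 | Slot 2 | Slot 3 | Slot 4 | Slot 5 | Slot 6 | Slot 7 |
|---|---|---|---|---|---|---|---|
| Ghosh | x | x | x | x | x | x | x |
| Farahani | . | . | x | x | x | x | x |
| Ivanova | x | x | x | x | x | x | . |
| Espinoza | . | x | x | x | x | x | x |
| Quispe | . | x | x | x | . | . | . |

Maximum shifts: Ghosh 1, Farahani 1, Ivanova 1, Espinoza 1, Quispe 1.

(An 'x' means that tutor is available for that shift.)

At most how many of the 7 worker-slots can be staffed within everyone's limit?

5

Total capacity across all tutors is 1+1+1+1+1 = 5, and 7 slots are needed, so at most 5 can be filled.
An assignment achieving 5: Slot 1→Ghosh, Slot 2→Ivanova, Slot 3→Quispe, Slot 5→Espinoza, Slot 7→Farahani.
Loads: Ghosh 1/1, Farahani 1/1, Ivanova 1/1, Espinoza 1/1, Quispe 1/1.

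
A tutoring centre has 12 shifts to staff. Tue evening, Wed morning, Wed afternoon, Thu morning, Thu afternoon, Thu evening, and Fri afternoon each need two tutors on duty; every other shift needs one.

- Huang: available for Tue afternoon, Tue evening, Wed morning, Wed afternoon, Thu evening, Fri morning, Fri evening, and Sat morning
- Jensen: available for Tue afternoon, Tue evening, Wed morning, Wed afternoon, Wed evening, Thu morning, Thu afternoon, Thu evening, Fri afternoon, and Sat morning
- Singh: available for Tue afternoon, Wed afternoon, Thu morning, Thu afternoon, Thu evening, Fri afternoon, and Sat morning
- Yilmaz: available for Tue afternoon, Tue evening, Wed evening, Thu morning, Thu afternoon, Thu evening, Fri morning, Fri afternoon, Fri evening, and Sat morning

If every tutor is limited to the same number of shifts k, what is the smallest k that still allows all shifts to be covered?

With 4 tutors and 19 worker-slots to fill, someone must work at least ⌈19/4⌉ = 5 shifts, so k ≥ 5.
k = 5 works: Tue afternoon→Singh, Tue evening→Huang+Jensen, Wed morning→Huang+Jensen, Wed afternoon→Huang+Jensen, Wed evening→Jensen, Thu morning→Jensen+Singh, Thu afternoon→Singh+Yilmaz, Thu evening→Singh+Yilmaz, Fri morning→Huang, Fri afternoon→Singh+Yilmaz, Fri evening→Huang, Sat morning→Yilmaz.
Loads: Huang 5, Jensen 5, Singh 5, Yilmaz 4 — all ≤ 5.

5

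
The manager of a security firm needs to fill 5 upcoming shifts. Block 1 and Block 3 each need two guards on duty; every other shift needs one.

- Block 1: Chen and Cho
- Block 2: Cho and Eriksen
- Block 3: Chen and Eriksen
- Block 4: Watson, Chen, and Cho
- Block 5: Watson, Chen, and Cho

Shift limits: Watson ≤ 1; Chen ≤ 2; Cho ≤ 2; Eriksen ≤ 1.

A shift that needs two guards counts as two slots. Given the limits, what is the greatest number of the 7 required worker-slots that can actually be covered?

Total capacity across all guards is 1+2+2+1 = 6, and 7 slots are needed, so at most 6 can be filled.
An assignment achieving 6: Block 1→Chen+Cho, Block 2→Cho, Block 3→Chen+Eriksen, Block 4→Watson.
Loads: Watson 1/1, Chen 2/2, Cho 2/2, Eriksen 1/1.

6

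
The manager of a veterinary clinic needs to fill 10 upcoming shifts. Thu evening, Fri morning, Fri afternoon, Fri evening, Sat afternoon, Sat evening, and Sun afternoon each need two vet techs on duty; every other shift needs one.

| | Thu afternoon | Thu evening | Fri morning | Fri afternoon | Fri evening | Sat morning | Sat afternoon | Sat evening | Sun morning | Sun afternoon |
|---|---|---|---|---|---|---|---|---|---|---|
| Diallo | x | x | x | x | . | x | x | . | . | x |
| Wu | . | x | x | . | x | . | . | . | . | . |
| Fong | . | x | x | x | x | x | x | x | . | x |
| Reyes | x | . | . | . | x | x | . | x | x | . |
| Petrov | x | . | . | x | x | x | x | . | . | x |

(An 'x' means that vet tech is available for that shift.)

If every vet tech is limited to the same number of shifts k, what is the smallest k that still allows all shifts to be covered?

4

With 5 vet techs and 17 worker-slots to fill, someone must work at least ⌈17/5⌉ = 4 shifts, so k ≥ 4.
k = 4 works: Thu afternoon→Diallo, Thu evening→Diallo+Wu, Fri morning→Diallo+Wu, Fri afternoon→Diallo+Fong, Fri evening→Wu+Reyes, Sat morning→Reyes, Sat afternoon→Fong+Petrov, Sat evening→Fong+Reyes, Sun morning→Reyes, Sun afternoon→Fong+Petrov.
Loads: Diallo 4, Wu 3, Fong 4, Reyes 4, Petrov 2 — all ≤ 4.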